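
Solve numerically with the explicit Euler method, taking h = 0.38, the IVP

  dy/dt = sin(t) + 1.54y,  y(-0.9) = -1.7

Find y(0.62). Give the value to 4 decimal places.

Euler: y_{n+1} = y_n + h·f(t_n, y_n).
t=-0.900000, y=-1.700000: f=-3.401327 → y ← -1.700000 + 0.38·(-3.401327) = -2.992504
t=-0.520000, y=-2.992504: f=-5.105337 → y ← -2.992504 + 0.38·(-5.105337) = -4.932532
t=-0.140000, y=-4.932532: f=-7.735643 → y ← -4.932532 + 0.38·(-7.735643) = -7.872076
t=0.240000, y=-7.872076: f=-11.885295 → y ← -7.872076 + 0.38·(-11.885295) = -12.388488
y(0.62) ≈ -12.3885

-12.3885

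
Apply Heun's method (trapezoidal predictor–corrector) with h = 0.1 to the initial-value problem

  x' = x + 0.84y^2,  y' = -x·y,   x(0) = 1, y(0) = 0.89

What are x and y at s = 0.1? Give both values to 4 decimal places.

1.1685, 0.7988

Heun on (x,y): k1 = f(s_n, state_n); k2 = f(s_n + h, state_n + h·k1); state_{n+1} = state_n + (h/2)·(k1 + k2).
0.000000: (1.000000, 0.890000)
  k1 = (1.665364, -0.890000)
  predictor → (1.166536, 0.801000)
  k2 = (1.705481, -0.934396)
  → (1.168542, 0.798780)
(x(0.1), y(0.1)) ≈ (1.1685, 0.7988)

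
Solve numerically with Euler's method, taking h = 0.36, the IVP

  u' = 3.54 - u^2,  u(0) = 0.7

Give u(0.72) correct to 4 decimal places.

1.9086

Euler: u_{n+1} = u_n + h·f(t_n, u_n).
t=0.000000, u=0.700000: f=3.050000 → u ← 0.700000 + 0.36·3.050000 = 1.798000
t=0.360000, u=1.798000: f=0.307196 → u ← 1.798000 + 0.36·0.307196 = 1.908591
u(0.72) ≈ 1.9086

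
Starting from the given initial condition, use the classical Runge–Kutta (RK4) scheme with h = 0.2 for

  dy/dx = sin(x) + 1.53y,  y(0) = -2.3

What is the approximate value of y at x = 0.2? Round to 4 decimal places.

-3.1012

RK4: k1 = f(x_n, y_n); k2 = f(x_n + h/2, y_n + (h/2)·k1); k3 = f(x_n + h/2, y_n + (h/2)·k2); k4 = f(x_n + h, y_n + h·k3); y_{n+1} = y_n + (h/6)·(k1 + 2k2 + 2k3 + k4).
x=0.000000, y=-2.300000:
  k1 = f(0.000000, -2.300000) = -3.519000
  k2 = f(0.100000, -2.651900) = -3.957574
  k3 = f(0.100000, -2.695757) = -4.024675
  k4 = f(0.200000, -3.104935) = -4.551881
  y ← -2.300000 + (0.2/6)·(k1 + 2k2 + 2k3 + k4) = -3.101179
y(0.2) ≈ -3.1012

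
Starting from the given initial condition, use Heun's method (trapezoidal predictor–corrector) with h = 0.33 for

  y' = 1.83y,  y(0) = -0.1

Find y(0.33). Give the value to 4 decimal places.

-0.1786

Heun: k1 = f(x_n, y_n); k2 = f(x_n + h, y_n + h·k1); y_{n+1} = y_n + (h/2)·(k1 + k2).
x=0.000000, y=-0.100000:
  k1 = f(0.000000, -0.100000) = -0.183000
  k2 = f(0.330000, -0.160390) = -0.293514
  y ← -0.100000 + (0.33/2)·(-0.183000 + (-0.293514)) = -0.178625
y(0.33) ≈ -0.1786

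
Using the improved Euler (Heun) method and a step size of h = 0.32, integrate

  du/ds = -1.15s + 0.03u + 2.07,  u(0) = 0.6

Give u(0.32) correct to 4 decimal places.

1.2125

Heun: k1 = f(s_n, u_n); k2 = f(s_n + h, u_n + h·k1); u_{n+1} = u_n + (h/2)·(k1 + k2).
s=0.000000, u=0.600000:
  k1 = f(0.000000, 0.600000) = 2.088000
  k2 = f(0.320000, 1.268160) = 1.740045
  u ← 0.600000 + (0.32/2)·(2.088000 + 1.740045) = 1.212487
u(0.32) ≈ 1.2125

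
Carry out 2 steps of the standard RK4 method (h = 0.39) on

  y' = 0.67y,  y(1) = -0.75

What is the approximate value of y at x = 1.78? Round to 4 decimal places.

RK4: k1 = f(x_n, y_n); k2 = f(x_n + h/2, y_n + (h/2)·k1); k3 = f(x_n + h/2, y_n + (h/2)·k2); k4 = f(x_n + h, y_n + h·k3); y_{n+1} = y_n + (h/6)·(k1 + 2k2 + 2k3 + k4).
x=1.000000, y=-0.750000:
  k1 = f(1.000000, -0.750000) = -0.502500
  k2 = f(1.195000, -0.847988) = -0.568152
  k3 = f(1.195000, -0.860790) = -0.576729
  k4 = f(1.390000, -0.974924) = -0.653199
  y ← -0.750000 + (0.39/6)·(k1 + 2k2 + 2k3 + k4) = -0.973955
x=1.390000, y=-0.973955:
  k1 = f(1.390000, -0.973955) = -0.652550
  k2 = f(1.585000, -1.101202) = -0.737805
  k3 = f(1.585000, -1.117827) = -0.748944
  k4 = f(1.780000, -1.266043) = -0.848249
  y ← -0.973955 + (0.39/6)·(k1 + 2k2 + 2k3 + k4) = -1.264784
y(1.78) ≈ -1.2648

-1.2648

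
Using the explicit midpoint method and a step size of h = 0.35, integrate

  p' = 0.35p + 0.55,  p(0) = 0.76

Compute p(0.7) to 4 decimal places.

1.4056

Midpoint: k1 = f(x_n, p_n); k2 = f(x_n + h/2, p_n + (h/2)·k1); p_{n+1} = p_n + h·k2.
x=0.000000, p=0.760000:
  k1 = f(0.000000, 0.760000) = 0.816000
  k2 = f(0.175000, 0.902800) = 0.865980
  p ← 0.760000 + 0.35·0.865980 = 1.063093
x=0.350000, p=1.063093:
  k1 = f(0.350000, 1.063093) = 0.922083
  k2 = f(0.525000, 1.224457) = 0.978560
  p ← 1.063093 + 0.35·0.978560 = 1.405589
p(0.7) ≈ 1.4056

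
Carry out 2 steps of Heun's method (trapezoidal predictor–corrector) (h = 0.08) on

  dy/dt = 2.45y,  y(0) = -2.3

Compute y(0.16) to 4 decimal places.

Heun: k1 = f(t_n, y_n); k2 = f(t_n + h, y_n + h·k1); y_{n+1} = y_n + (h/2)·(k1 + k2).
t=0.000000, y=-2.300000:
  k1 = f(0.000000, -2.300000) = -5.635000
  k2 = f(0.080000, -2.750800) = -6.739460
  y ← -2.300000 + (0.08/2)·(-5.635000 + (-6.739460)) = -2.794978
t=0.080000, y=-2.794978:
  k1 = f(0.080000, -2.794978) = -6.847697
  k2 = f(0.160000, -3.342794) = -8.189846
  y ← -2.794978 + (0.08/2)·(-6.847697 + (-8.189846)) = -3.396480
y(0.16) ≈ -3.3965

-3.3965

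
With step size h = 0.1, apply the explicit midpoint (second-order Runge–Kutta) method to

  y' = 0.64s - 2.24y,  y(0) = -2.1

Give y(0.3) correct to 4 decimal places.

-1.0559

Midpoint: k1 = f(s_n, y_n); k2 = f(s_n + h/2, y_n + (h/2)·k1); y_{n+1} = y_n + h·k2.
s=0.000000, y=-2.100000:
  k1 = f(0.000000, -2.100000) = 4.704000
  k2 = f(0.050000, -1.864800) = 4.209152
  y ← -2.100000 + 0.1·4.209152 = -1.679085
s=0.100000, y=-1.679085:
  k1 = f(0.100000, -1.679085) = 3.825150
  k2 = f(0.150000, -1.487827) = 3.428733
  y ← -1.679085 + 0.1·3.428733 = -1.336211
s=0.200000, y=-1.336211:
  k1 = f(0.200000, -1.336211) = 3.121114
  k2 = f(0.250000, -1.180156) = 2.803549
  y ← -1.336211 + 0.1·2.803549 = -1.055857
y(0.3) ≈ -1.0559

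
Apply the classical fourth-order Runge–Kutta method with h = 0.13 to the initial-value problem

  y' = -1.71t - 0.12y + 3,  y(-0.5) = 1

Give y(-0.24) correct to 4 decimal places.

RK4: k1 = f(t_n, y_n); k2 = f(t_n + h/2, y_n + (h/2)·k1); k3 = f(t_n + h/2, y_n + (h/2)·k2); k4 = f(t_n + h, y_n + h·k3); y_{n+1} = y_n + (h/6)·(k1 + 2k2 + 2k3 + k4).
t=-0.500000, y=1.000000:
  k1 = f(-0.500000, 1.000000) = 3.735000
  k2 = f(-0.435000, 1.242775) = 3.594717
  k3 = f(-0.435000, 1.233657) = 3.595811
  k4 = f(-0.370000, 1.467455) = 3.456605
  y ← 1.000000 + (0.13/6)·(k1 + 2k2 + 2k3 + k4) = 1.467408
t=-0.370000, y=1.467408:
  k1 = f(-0.370000, 1.467408) = 3.456611
  k2 = f(-0.305000, 1.692087) = 3.318500
  k3 = f(-0.305000, 1.683110) = 3.319577
  k4 = f(-0.240000, 1.898953) = 3.182526
  y ← 1.467408 + (0.13/6)·(k1 + 2k2 + 2k3 + k4) = 1.898906
y(-0.24) ≈ 1.8989

1.8989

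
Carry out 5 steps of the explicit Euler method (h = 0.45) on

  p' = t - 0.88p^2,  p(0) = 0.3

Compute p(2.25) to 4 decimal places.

1.4355

Euler: p_{n+1} = p_n + h·f(t_n, p_n).
t=0.000000, p=0.300000: f=-0.079200 → p ← 0.300000 + 0.45·(-0.079200) = 0.264360
t=0.450000, p=0.264360: f=0.388500 → p ← 0.264360 + 0.45·0.388500 = 0.439185
t=0.900000, p=0.439185: f=0.730263 → p ← 0.439185 + 0.45·0.730263 = 0.767803
t=1.350000, p=0.767803: f=0.831221 → p ← 0.767803 + 0.45·0.831221 = 1.141853
t=1.800000, p=1.141853: f=0.652632 → p ← 1.141853 + 0.45·0.652632 = 1.435537
p(2.25) ≈ 1.4355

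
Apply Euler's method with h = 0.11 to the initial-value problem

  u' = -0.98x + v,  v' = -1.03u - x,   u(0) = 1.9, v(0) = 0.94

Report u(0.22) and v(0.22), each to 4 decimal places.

2.0713, 0.4856

Euler on (u,v): u_{n+1} = u_n + h·u', v_{n+1} = v_n + h·v'.
0.000000: (1.900000, 0.940000); f=(0.940000, -1.957000) → (2.003400, 0.724730)
0.110000: (2.003400, 0.724730); f=(0.616930, -2.173502) → (2.071262, 0.485645)
(u(0.22), v(0.22)) ≈ (2.0713, 0.4856)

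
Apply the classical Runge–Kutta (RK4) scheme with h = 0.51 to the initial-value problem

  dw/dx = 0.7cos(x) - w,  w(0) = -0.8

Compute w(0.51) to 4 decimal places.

RK4: k1 = f(x_n, w_n); k2 = f(x_n + h/2, w_n + (h/2)·k1); k3 = f(x_n + h/2, w_n + (h/2)·k2); k4 = f(x_n + h, w_n + h·k3); w_{n+1} = w_n + (h/6)·(k1 + 2k2 + 2k3 + k4).
x=0.000000, w=-0.800000:
  k1 = f(0.000000, -0.800000) = 1.500000
  k2 = f(0.255000, -0.417500) = 1.094864
  k3 = f(0.255000, -0.520810) = 1.198174
  k4 = f(0.510000, -0.188931) = 0.799852
  w ← -0.800000 + (0.51/6)·(k1 + 2k2 + 2k3 + k4) = -0.214696
w(0.51) ≈ -0.2147

-0.2147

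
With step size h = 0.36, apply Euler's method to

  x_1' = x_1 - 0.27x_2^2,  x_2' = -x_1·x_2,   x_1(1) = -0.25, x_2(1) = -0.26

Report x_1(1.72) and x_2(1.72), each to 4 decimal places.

Euler on (x_1,x_2): x_1_{n+1} = x_1_n + h·x_1', x_2_{n+1} = x_2_n + h·x_2'.
1.000000: (-0.250000, -0.260000); f=(-0.268252, -0.065000) → (-0.346571, -0.283400)
1.360000: (-0.346571, -0.283400); f=(-0.368256, -0.098218) → (-0.479143, -0.318759)
(x_1(1.72), x_2(1.72)) ≈ (-0.4791, -0.3188)

-0.4791, -0.3188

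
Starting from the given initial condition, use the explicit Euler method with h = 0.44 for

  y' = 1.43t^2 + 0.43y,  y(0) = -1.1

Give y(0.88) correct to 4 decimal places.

-1.4338

Euler: y_{n+1} = y_n + h·f(t_n, y_n).
t=0.000000, y=-1.100000: f=-0.473000 → y ← -1.100000 + 0.44·(-0.473000) = -1.308120
t=0.440000, y=-1.308120: f=-0.285644 → y ← -1.308120 + 0.44·(-0.285644) = -1.433803
y(0.88) ≈ -1.4338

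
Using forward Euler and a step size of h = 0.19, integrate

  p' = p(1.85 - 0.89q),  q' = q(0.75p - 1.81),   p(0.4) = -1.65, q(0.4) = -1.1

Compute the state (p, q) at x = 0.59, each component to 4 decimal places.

Euler on (p,q): p_{n+1} = p_n + h·p', q_{n+1} = q_n + h·q'.
0.400000: (-1.650000, -1.100000); f=(-4.667850, 3.352250) → (-2.536891, -0.463072)
(p(0.59), q(0.59)) ≈ (-2.5369, -0.4631)

-2.5369, -0.4631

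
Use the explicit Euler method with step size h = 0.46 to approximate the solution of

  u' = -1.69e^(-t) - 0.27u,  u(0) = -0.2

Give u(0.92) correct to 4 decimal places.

Euler: u_{n+1} = u_n + h·f(t_n, u_n).
t=0.000000, u=-0.200000: f=-1.636000 → u ← -0.200000 + 0.46·(-1.636000) = -0.952560
t=0.460000, u=-0.952560: f=-0.809678 → u ← -0.952560 + 0.46·(-0.809678) = -1.325012
u(0.92) ≈ -1.3250

-1.3250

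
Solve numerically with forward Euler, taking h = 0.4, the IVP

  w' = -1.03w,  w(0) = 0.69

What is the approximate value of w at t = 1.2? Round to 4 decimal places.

0.1403

Euler: w_{n+1} = w_n + h·f(t_n, w_n).
t=0.000000, w=0.690000: f=-0.710700 → w ← 0.690000 + 0.4·(-0.710700) = 0.405720
t=0.400000, w=0.405720: f=-0.417892 → w ← 0.405720 + 0.4·(-0.417892) = 0.238563
t=0.800000, w=0.238563: f=-0.245720 → w ← 0.238563 + 0.4·(-0.245720) = 0.140275
w(1.2) ≈ 0.1403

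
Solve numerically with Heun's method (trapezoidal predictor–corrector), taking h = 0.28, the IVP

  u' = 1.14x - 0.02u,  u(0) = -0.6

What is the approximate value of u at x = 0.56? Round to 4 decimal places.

Heun: k1 = f(x_n, u_n); k2 = f(x_n + h, u_n + h·k1); u_{n+1} = u_n + (h/2)·(k1 + k2).
x=0.000000, u=-0.600000:
  k1 = f(0.000000, -0.600000) = 0.012000
  k2 = f(0.280000, -0.596640) = 0.331133
  u ← -0.600000 + (0.28/2)·(0.012000 + 0.331133) = -0.551961
x=0.280000, u=-0.551961:
  k1 = f(0.280000, -0.551961) = 0.330239
  k2 = f(0.560000, -0.459494) = 0.647590
  u ← -0.551961 + (0.28/2)·(0.330239 + 0.647590) = -0.415065
u(0.56) ≈ -0.4151

-0.4151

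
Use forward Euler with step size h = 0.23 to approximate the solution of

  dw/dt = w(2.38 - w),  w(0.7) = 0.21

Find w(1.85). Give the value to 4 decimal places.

Euler: w_{n+1} = w_n + h·f(t_n, w_n).
t=0.700000, w=0.210000: f=0.455700 → w ← 0.210000 + 0.23·0.455700 = 0.314811
t=0.930000, w=0.314811: f=0.650144 → w ← 0.314811 + 0.23·0.650144 = 0.464344
t=1.160000, w=0.464344: f=0.889524 → w ← 0.464344 + 0.23·0.889524 = 0.668935
t=1.390000, w=0.668935: f=1.144591 → w ← 0.668935 + 0.23·1.144591 = 0.932190
t=1.620000, w=0.932190: f=1.349634 → w ← 0.932190 + 0.23·1.349634 = 1.242606
w(1.85) ≈ 1.2426

1.2426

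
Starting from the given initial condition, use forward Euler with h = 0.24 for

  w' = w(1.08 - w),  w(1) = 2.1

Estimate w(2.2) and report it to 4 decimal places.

Euler: w_{n+1} = w_n + h·f(t_n, w_n).
t=1.000000, w=2.100000: f=-2.142000 → w ← 2.100000 + 0.24·(-2.142000) = 1.585920
t=1.240000, w=1.585920: f=-0.802349 → w ← 1.585920 + 0.24·(-0.802349) = 1.393356
t=1.480000, w=1.393356: f=-0.436617 → w ← 1.393356 + 0.24·(-0.436617) = 1.288568
t=1.720000, w=1.288568: f=-0.268754 → w ← 1.288568 + 0.24·(-0.268754) = 1.224067
t=1.960000, w=1.224067: f=-0.176348 → w ← 1.224067 + 0.24·(-0.176348) = 1.181744
w(2.2) ≈ 1.1817

1.1817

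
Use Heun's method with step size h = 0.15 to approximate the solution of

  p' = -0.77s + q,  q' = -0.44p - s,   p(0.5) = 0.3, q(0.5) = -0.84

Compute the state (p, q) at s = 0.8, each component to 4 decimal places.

-0.1321, -1.0482

Heun on (p,q): k1 = f(s_n, state_n); k2 = f(s_n + h, state_n + h·k1); state_{n+1} = state_n + (h/2)·(k1 + k2).
0.500000: (0.300000, -0.840000)
  k1 = (-1.225000, -0.632000)
  predictor → (0.116250, -0.934800)
  k2 = (-1.435300, -0.701150)
  → (0.100477, -0.939986)
0.650000: (0.100477, -0.939986)
  k1 = (-1.440486, -0.694210)
  predictor → (-0.115595, -1.044118)
  k2 = (-1.660118, -0.749138)
  → (-0.132068, -1.048237)
(p(0.8), q(0.8)) ≈ (-0.1321, -1.0482)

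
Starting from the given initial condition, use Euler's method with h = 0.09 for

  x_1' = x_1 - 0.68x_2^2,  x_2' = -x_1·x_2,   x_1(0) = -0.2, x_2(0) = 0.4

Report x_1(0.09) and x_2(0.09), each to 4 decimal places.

-0.2278, 0.4072

Euler on (x_1,x_2): x_1_{n+1} = x_1_n + h·x_1', x_2_{n+1} = x_2_n + h·x_2'.
0.000000: (-0.200000, 0.400000); f=(-0.308800, 0.080000) → (-0.227792, 0.407200)
(x_1(0.09), x_2(0.09)) ≈ (-0.2278, 0.4072)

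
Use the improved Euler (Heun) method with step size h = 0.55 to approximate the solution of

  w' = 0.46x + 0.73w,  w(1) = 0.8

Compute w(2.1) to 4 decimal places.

Heun: k1 = f(x_n, w_n); k2 = f(x_n + h, w_n + h·k1); w_{n+1} = w_n + (h/2)·(k1 + k2).
x=1.000000, w=0.800000:
  k1 = f(1.000000, 0.800000) = 1.044000
  k2 = f(1.550000, 1.374200) = 1.716166
  w ← 0.800000 + (0.55/2)·(1.044000 + 1.716166) = 1.559046
x=1.550000, w=1.559046:
  k1 = f(1.550000, 1.559046) = 1.851103
  k2 = f(2.100000, 2.577152) = 2.847321
  w ← 1.559046 + (0.55/2)·(1.851103 + 2.847321) = 2.851112
w(2.1) ≈ 2.8511

2.8511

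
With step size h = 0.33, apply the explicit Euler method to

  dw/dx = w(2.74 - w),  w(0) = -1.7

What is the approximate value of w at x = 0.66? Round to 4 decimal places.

-13.7760

Euler: w_{n+1} = w_n + h·f(x_n, w_n).
x=0.000000, w=-1.700000: f=-7.548000 → w ← -1.700000 + 0.33·(-7.548000) = -4.190840
x=0.330000, w=-4.190840: f=-29.046042 → w ← -4.190840 + 0.33·(-29.046042) = -13.776034
w(0.66) ≈ -13.7760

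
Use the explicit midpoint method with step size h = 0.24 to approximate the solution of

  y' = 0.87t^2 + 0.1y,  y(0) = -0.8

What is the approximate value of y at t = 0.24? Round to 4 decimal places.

-0.8164

Midpoint: k1 = f(t_n, y_n); k2 = f(t_n + h/2, y_n + (h/2)·k1); y_{n+1} = y_n + h·k2.
t=0.000000, y=-0.800000:
  k1 = f(0.000000, -0.800000) = -0.080000
  k2 = f(0.120000, -0.809600) = -0.068432
  y ← -0.800000 + 0.24·(-0.068432) = -0.816424
y(0.24) ≈ -0.8164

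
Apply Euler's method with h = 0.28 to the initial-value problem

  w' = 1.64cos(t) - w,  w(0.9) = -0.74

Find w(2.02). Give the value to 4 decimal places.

-0.0424

Euler: w_{n+1} = w_n + h·f(t_n, w_n).
t=0.900000, w=-0.740000: f=1.759440 → w ← -0.740000 + 0.28·1.759440 = -0.247357
t=1.180000, w=-0.247357: f=0.872073 → w ← -0.247357 + 0.28·0.872073 = -0.003176
t=1.460000, w=-0.003176: f=0.184511 → w ← -0.003176 + 0.28·0.184511 = 0.048487
t=1.740000, w=0.048487: f=-0.324659 → w ← 0.048487 + 0.28·(-0.324659) = -0.042418
w(2.02) ≈ -0.0424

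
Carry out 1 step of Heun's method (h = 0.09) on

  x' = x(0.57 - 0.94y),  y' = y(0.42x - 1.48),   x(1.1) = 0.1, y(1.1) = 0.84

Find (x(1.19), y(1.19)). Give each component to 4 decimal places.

Heun on (x,y): k1 = f(t_n, state_n); k2 = f(t_n + h, state_n + h·k1); state_{n+1} = state_n + (h/2)·(k1 + k2).
1.100000: (0.100000, 0.840000)
  k1 = (-0.021960, -1.207920)
  predictor → (0.098024, 0.731287)
  k2 = (-0.011509, -1.052198)
  → (0.098494, 0.738295)
(x(1.19), y(1.19)) ≈ (0.0985, 0.7383)

0.0985, 0.7383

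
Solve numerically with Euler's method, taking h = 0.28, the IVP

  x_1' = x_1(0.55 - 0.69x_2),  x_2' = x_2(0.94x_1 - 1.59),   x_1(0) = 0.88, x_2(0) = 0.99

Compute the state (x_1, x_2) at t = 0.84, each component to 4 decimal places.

0.8817, 0.4715

Euler on (x_1,x_2): x_1_{n+1} = x_1_n + h·x_1', x_2_{n+1} = x_2_n + h·x_2'.
0.000000: (0.880000, 0.990000); f=(-0.117128, -0.755172) → (0.847204, 0.778552)
0.280000: (0.847204, 0.778552); f=(0.010844, -0.617881) → (0.850240, 0.605545)
0.560000: (0.850240, 0.605545); f=(0.112379, -0.478849) → (0.881707, 0.471467)
(x_1(0.84), x_2(0.84)) ≈ (0.8817, 0.4715)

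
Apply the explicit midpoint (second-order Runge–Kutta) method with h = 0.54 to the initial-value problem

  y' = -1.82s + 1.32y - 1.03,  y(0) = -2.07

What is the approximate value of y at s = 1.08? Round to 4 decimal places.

-11.7531

Midpoint: k1 = f(s_n, y_n); k2 = f(s_n + h/2, y_n + (h/2)·k1); y_{n+1} = y_n + h·k2.
s=0.000000, y=-2.070000:
  k1 = f(0.000000, -2.070000) = -3.762400
  k2 = f(0.270000, -3.085848) = -5.594719
  y ← -2.070000 + 0.54·(-5.594719) = -5.091148
s=0.540000, y=-5.091148:
  k1 = f(0.540000, -5.091148) = -8.733116
  k2 = f(0.810000, -7.449090) = -12.336998
  y ← -5.091148 + 0.54·(-12.336998) = -11.753128
y(1.08) ≈ -11.7531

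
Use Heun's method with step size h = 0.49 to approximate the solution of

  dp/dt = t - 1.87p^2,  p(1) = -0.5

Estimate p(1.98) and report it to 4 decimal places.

Heun: k1 = f(t_n, p_n); k2 = f(t_n + h, p_n + h·k1); p_{n+1} = p_n + (h/2)·(k1 + k2).
t=1.000000, p=-0.500000:
  k1 = f(1.000000, -0.500000) = 0.532500
  k2 = f(1.490000, -0.239075) = 1.383117
  p ← -0.500000 + (0.49/2)·(0.532500 + 1.383117) = -0.030674
t=1.490000, p=-0.030674:
  k1 = f(1.490000, -0.030674) = 1.488241
  k2 = f(1.980000, 0.698564) = 1.067456
  p ← -0.030674 + (0.49/2)·(1.488241 + 1.067456) = 0.595472
p(1.98) ≈ 0.5955

0.5955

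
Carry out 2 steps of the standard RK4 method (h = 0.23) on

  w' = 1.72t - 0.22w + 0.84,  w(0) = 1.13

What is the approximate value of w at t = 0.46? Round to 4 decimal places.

1.5647

RK4: k1 = f(t_n, w_n); k2 = f(t_n + h/2, w_n + (h/2)·k1); k3 = f(t_n + h/2, w_n + (h/2)·k2); k4 = f(t_n + h, w_n + h·k3); w_{n+1} = w_n + (h/6)·(k1 + 2k2 + 2k3 + k4).
t=0.000000, w=1.130000:
  k1 = f(0.000000, 1.130000) = 0.591400
  k2 = f(0.115000, 1.198011) = 0.774238
  k3 = f(0.115000, 1.219037) = 0.769612
  k4 = f(0.230000, 1.307011) = 0.948058
  w ← 1.130000 + (0.23/6)·(k1 + 2k2 + 2k3 + k4) = 1.307374
t=0.230000, w=1.307374:
  k1 = f(0.230000, 1.307374) = 0.947978
  k2 = f(0.345000, 1.416392) = 1.121794
  k3 = f(0.345000, 1.436381) = 1.117396
  k4 = f(0.460000, 1.564375) = 1.287037
  w ← 1.307374 + (0.23/6)·(k1 + 2k2 + 2k3 + k4) = 1.564721
w(0.46) ≈ 1.5647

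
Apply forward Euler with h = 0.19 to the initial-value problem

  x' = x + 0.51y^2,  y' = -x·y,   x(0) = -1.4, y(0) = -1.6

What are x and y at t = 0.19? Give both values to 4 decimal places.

Euler on (x,y): x_{n+1} = x_n + h·x', y_{n+1} = y_n + h·y'.
0.000000: (-1.400000, -1.600000); f=(-0.094400, -2.240000) → (-1.417936, -2.025600)
(x(0.19), y(0.19)) ≈ (-1.4179, -2.0256)

-1.4179, -2.0256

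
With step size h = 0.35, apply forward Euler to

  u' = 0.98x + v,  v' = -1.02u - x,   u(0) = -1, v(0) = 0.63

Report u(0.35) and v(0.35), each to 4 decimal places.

-0.7795, 0.9870

Euler on (u,v): u_{n+1} = u_n + h·u', v_{n+1} = v_n + h·v'.
0.000000: (-1.000000, 0.630000); f=(0.630000, 1.020000) → (-0.779500, 0.987000)
(u(0.35), v(0.35)) ≈ (-0.7795, 0.9870)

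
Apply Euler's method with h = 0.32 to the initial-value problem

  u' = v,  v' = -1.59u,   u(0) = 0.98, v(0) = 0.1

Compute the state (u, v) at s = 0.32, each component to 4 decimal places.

Euler on (u,v): u_{n+1} = u_n + h·u', v_{n+1} = v_n + h·v'.
0.000000: (0.980000, 0.100000); f=(0.100000, -1.558200) → (1.012000, -0.398624)
(u(0.32), v(0.32)) ≈ (1.0120, -0.3986)

1.0120, -0.3986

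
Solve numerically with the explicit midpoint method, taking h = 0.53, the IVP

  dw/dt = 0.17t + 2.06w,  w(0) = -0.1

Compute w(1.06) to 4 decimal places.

Midpoint: k1 = f(t_n, w_n); k2 = f(t_n + h/2, w_n + (h/2)·k1); w_{n+1} = w_n + h·k2.
t=0.000000, w=-0.100000:
  k1 = f(0.000000, -0.100000) = -0.206000
  k2 = f(0.265000, -0.154590) = -0.273405
  w ← -0.100000 + 0.53·(-0.273405) = -0.244905
t=0.530000, w=-0.244905:
  k1 = f(0.530000, -0.244905) = -0.414404
  k2 = f(0.795000, -0.354722) = -0.595577
  w ← -0.244905 + 0.53·(-0.595577) = -0.560561
w(1.06) ≈ -0.5606

-0.5606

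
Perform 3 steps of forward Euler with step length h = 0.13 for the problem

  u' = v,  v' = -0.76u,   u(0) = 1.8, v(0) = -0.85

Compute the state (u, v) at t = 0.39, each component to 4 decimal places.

Euler on (u,v): u_{n+1} = u_n + h·u', v_{n+1} = v_n + h·v'.
0.000000: (1.800000, -0.850000); f=(-0.850000, -1.368000) → (1.689500, -1.027840)
0.130000: (1.689500, -1.027840); f=(-1.027840, -1.284020) → (1.555881, -1.194763)
0.260000: (1.555881, -1.194763); f=(-1.194763, -1.182469) → (1.400562, -1.348484)
(u(0.39), v(0.39)) ≈ (1.4006, -1.3485)

1.4006, -1.3485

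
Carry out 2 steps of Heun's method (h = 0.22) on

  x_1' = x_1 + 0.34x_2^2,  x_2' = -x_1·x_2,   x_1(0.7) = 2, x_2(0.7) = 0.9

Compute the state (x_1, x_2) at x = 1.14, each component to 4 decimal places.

Heun on (x_1,x_2): k1 = f(x_n, state_n); k2 = f(x_n + h, state_n + h·k1); state_{n+1} = state_n + (h/2)·(k1 + k2).
0.700000: (2.000000, 0.900000)
  k1 = (2.275400, -1.800000)
  predictor → (2.500588, 0.504000)
  k2 = (2.586953, -1.260296)
  → (2.534859, 0.563367)
0.920000: (2.534859, 0.563367)
  k1 = (2.642769, -1.428057)
  predictor → (3.116268, 0.249195)
  k2 = (3.137381, -0.776558)
  → (3.170675, 0.320860)
(x_1(1.14), x_2(1.14)) ≈ (3.1707, 0.3209)

3.1707, 0.3209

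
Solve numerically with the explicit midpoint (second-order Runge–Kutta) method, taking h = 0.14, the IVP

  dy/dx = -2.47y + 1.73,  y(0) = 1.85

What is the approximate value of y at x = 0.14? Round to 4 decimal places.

Midpoint: k1 = f(x_n, y_n); k2 = f(x_n + h/2, y_n + (h/2)·k1); y_{n+1} = y_n + h·k2.
x=0.000000, y=1.850000:
  k1 = f(0.000000, 1.850000) = -2.839500
  k2 = f(0.070000, 1.651235) = -2.348550
  y ← 1.850000 + 0.14·(-2.348550) = 1.521203
y(0.14) ≈ 1.5212

1.5212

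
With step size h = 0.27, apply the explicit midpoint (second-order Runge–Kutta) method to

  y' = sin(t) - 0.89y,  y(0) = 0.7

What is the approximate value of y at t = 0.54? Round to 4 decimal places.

Midpoint: k1 = f(t_n, y_n); k2 = f(t_n + h/2, y_n + (h/2)·k1); y_{n+1} = y_n + h·k2.
t=0.000000, y=0.700000:
  k1 = f(0.000000, 0.700000) = -0.623000
  k2 = f(0.135000, 0.615895) = -0.413556
  y ← 0.700000 + 0.27·(-0.413556) = 0.588340
t=0.270000, y=0.588340:
  k1 = f(0.270000, 0.588340) = -0.256891
  k2 = f(0.405000, 0.553660) = -0.098738
  y ← 0.588340 + 0.27·(-0.098738) = 0.561680
y(0.54) ≈ 0.5617

0.5617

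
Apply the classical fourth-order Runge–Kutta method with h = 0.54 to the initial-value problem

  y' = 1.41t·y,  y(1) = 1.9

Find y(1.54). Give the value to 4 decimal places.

RK4: k1 = f(t_n, y_n); k2 = f(t_n + h/2, y_n + (h/2)·k1); k3 = f(t_n + h/2, y_n + (h/2)·k2); k4 = f(t_n + h, y_n + h·k3); y_{n+1} = y_n + (h/6)·(k1 + 2k2 + 2k3 + k4).
t=1.000000, y=1.900000:
  k1 = f(1.000000, 1.900000) = 2.679000
  k2 = f(1.270000, 2.623330) = 4.697597
  k3 = f(1.270000, 3.168351) = 5.673566
  k4 = f(1.540000, 4.963726) = 10.778234
  y ← 1.900000 + (0.54/6)·(k1 + 2k2 + 2k3 + k4) = 4.977961
y(1.54) ≈ 4.9780

4.9780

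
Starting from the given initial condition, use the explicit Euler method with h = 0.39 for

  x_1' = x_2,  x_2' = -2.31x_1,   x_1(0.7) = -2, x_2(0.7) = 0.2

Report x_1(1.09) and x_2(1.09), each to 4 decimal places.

Euler on (x_1,x_2): x_1_{n+1} = x_1_n + h·x_1', x_2_{n+1} = x_2_n + h·x_2'.
0.700000: (-2.000000, 0.200000); f=(0.200000, 4.620000) → (-1.922000, 2.001800)
(x_1(1.09), x_2(1.09)) ≈ (-1.9220, 2.0018)

-1.9220, 2.0018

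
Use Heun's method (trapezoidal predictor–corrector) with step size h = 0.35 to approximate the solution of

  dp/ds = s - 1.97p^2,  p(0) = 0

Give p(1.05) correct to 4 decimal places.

0.4532

Heun: k1 = f(s_n, p_n); k2 = f(s_n + h, p_n + h·k1); p_{n+1} = p_n + (h/2)·(k1 + k2).
s=0.000000, p=0.000000:
  k1 = f(0.000000, 0.000000) = 0.000000
  k2 = f(0.350000, 0.000000) = 0.350000
  p ← 0.000000 + (0.35/2)·(0.000000 + 0.350000) = 0.061250
s=0.350000, p=0.061250:
  k1 = f(0.350000, 0.061250) = 0.342609
  k2 = f(0.700000, 0.181163) = 0.635344
  p ← 0.061250 + (0.35/2)·(0.342609 + 0.635344) = 0.232392
s=0.700000, p=0.232392:
  k1 = f(0.700000, 0.232392) = 0.593608
  k2 = f(1.050000, 0.440155) = 0.668340
  p ← 0.232392 + (0.35/2)·(0.593608 + 0.668340) = 0.453233
p(1.05) ≈ 0.4532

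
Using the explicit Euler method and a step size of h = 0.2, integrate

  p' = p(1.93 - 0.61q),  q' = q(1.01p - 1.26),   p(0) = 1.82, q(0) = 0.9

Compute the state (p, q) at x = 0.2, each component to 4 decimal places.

Euler on (p,q): p_{n+1} = p_n + h·p', q_{n+1} = q_n + h·q'.
0.000000: (1.820000, 0.900000); f=(2.513420, 0.520380) → (2.322684, 1.004076)
(p(0.2), q(0.2)) ≈ (2.3227, 1.0041)

2.3227, 1.0041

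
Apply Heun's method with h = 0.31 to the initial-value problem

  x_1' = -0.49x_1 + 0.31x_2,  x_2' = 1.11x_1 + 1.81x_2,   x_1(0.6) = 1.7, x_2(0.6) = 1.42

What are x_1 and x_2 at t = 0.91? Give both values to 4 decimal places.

Heun on (x_1,x_2): k1 = f(t_n, state_n); k2 = f(t_n + h, state_n + h·k1); state_{n+1} = state_n + (h/2)·(k1 + k2).
0.600000: (1.700000, 1.420000)
  k1 = (-0.392800, 4.457200)
  predictor → (1.578232, 2.801732)
  k2 = (0.095203, 6.822972)
  → (1.653873, 3.168427)
(x_1(0.91), x_2(0.91)) ≈ (1.6539, 3.1684)

1.6539, 3.1684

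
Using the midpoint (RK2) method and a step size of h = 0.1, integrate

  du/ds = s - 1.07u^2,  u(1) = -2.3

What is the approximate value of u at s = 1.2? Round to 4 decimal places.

-3.9112

Midpoint: k1 = f(s_n, u_n); k2 = f(s_n + h/2, u_n + (h/2)·k1); u_{n+1} = u_n + h·k2.
s=1.000000, u=-2.300000:
  k1 = f(1.000000, -2.300000) = -4.660300
  k2 = f(1.050000, -2.533015) = -5.815297
  u ← -2.300000 + 0.1·(-5.815297) = -2.881530
s=1.100000, u=-2.881530:
  k1 = f(1.100000, -2.881530) = -7.784438
  k2 = f(1.150000, -3.270752) = -10.296663
  u ← -2.881530 + 0.1·(-10.296663) = -3.911196
u(1.2) ≈ -3.9112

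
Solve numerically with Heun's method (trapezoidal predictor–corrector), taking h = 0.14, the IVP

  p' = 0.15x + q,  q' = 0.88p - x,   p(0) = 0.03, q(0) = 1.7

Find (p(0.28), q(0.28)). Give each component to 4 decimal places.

Heun on (p,q): k1 = f(x_n, state_n); k2 = f(x_n + h, state_n + h·k1); state_{n+1} = state_n + (h/2)·(k1 + k2).
0.000000: (0.030000, 1.700000)
  k1 = (1.700000, 0.026400)
  predictor → (0.268000, 1.703696)
  k2 = (1.724696, 0.095840)
  → (0.269729, 1.708557)
0.140000: (0.269729, 1.708557)
  k1 = (1.729557, 0.097361)
  predictor → (0.511867, 1.722187)
  k2 = (1.764187, 0.170443)
  → (0.514291, 1.727303)
(p(0.28), q(0.28)) ≈ (0.5143, 1.7273)

0.5143, 1.7273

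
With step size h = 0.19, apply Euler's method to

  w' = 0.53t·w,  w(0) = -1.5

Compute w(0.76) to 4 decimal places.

-1.6783

Euler: w_{n+1} = w_n + h·f(t_n, w_n).
t=0.000000, w=-1.500000: f=0.000000 → w ← -1.500000 + 0.19·0.000000 = -1.500000
t=0.190000, w=-1.500000: f=-0.151050 → w ← -1.500000 + 0.19·(-0.151050) = -1.528700
t=0.380000, w=-1.528700: f=-0.307880 → w ← -1.528700 + 0.19·(-0.307880) = -1.587197
t=0.570000, w=-1.587197: f=-0.479492 → w ← -1.587197 + 0.19·(-0.479492) = -1.678300
w(0.76) ≈ -1.6783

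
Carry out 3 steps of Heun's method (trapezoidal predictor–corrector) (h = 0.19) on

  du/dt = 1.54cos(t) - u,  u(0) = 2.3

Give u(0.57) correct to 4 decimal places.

1.9277

Heun: k1 = f(t_n, u_n); k2 = f(t_n + h, u_n + h·k1); u_{n+1} = u_n + (h/2)·(k1 + k2).
t=0.000000, u=2.300000:
  k1 = f(0.000000, 2.300000) = -0.760000
  k2 = f(0.190000, 2.155600) = -0.643313
  u ← 2.300000 + (0.19/2)·(-0.760000 + (-0.643313)) = 2.166685
t=0.190000, u=2.166685:
  k1 = f(0.190000, 2.166685) = -0.654399
  k2 = f(0.380000, 2.042349) = -0.612206
  u ← 2.166685 + (0.19/2)·(-0.654399 + (-0.612206)) = 2.046358
t=0.380000, u=2.046358:
  k1 = f(0.380000, 2.046358) = -0.616214
  k2 = f(0.570000, 1.929277) = -0.632750
  u ← 2.046358 + (0.19/2)·(-0.616214 + (-0.632750)) = 1.927706
u(0.57) ≈ 1.9277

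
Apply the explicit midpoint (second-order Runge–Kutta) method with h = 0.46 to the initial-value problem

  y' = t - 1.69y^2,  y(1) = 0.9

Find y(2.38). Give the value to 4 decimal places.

1.1586

Midpoint: k1 = f(t_n, y_n); k2 = f(t_n + h/2, y_n + (h/2)·k1); y_{n+1} = y_n + h·k2.
t=1.000000, y=0.900000:
  k1 = f(1.000000, 0.900000) = -0.368900
  k2 = f(1.230000, 0.815153) = 0.107038
  y ← 0.900000 + 0.46·0.107038 = 0.949238
t=1.460000, y=0.949238:
  k1 = f(1.460000, 0.949238) = -0.062778
  k2 = f(1.690000, 0.934799) = 0.213196
  y ← 0.949238 + 0.46·0.213196 = 1.047308
t=1.920000, y=1.047308:
  k1 = f(1.920000, 1.047308) = 0.066318
  k2 = f(2.150000, 1.062561) = 0.241930
  y ← 1.047308 + 0.46·0.241930 = 1.158596
y(2.38) ≈ 1.1586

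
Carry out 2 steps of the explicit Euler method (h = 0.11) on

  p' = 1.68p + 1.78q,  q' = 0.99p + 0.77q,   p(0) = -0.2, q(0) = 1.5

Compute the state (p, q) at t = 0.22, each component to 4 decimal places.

0.3815, 1.7474

Euler on (p,q): p_{n+1} = p_n + h·p', q_{n+1} = q_n + h·q'.
0.000000: (-0.200000, 1.500000); f=(2.334000, 0.957000) → (0.056740, 1.605270)
0.110000: (0.056740, 1.605270); f=(2.952704, 1.292231) → (0.381537, 1.747415)
(p(0.22), q(0.22)) ≈ (0.3815, 1.7474)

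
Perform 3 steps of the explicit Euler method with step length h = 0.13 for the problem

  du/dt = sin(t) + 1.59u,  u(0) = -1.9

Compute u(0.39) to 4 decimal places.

Euler: u_{n+1} = u_n + h·f(t_n, u_n).
t=0.000000, u=-1.900000: f=-3.021000 → u ← -1.900000 + 0.13·(-3.021000) = -2.292730
t=0.130000, u=-2.292730: f=-3.515807 → u ← -2.292730 + 0.13·(-3.515807) = -2.749785
t=0.260000, u=-2.749785: f=-4.115077 → u ← -2.749785 + 0.13·(-4.115077) = -3.284745
u(0.39) ≈ -3.2847

-3.2847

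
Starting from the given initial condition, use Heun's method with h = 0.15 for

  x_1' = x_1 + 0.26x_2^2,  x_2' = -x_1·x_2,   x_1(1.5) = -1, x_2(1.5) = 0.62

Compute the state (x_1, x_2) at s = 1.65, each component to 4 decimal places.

-1.1427, 0.7272

Heun on (x_1,x_2): k1 = f(s_n, state_n); k2 = f(s_n + h, state_n + h·k1); state_{n+1} = state_n + (h/2)·(k1 + k2).
1.500000: (-1.000000, 0.620000)
  k1 = (-0.900056, 0.620000)
  predictor → (-1.135008, 0.713000)
  k2 = (-1.002832, 0.809261)
  → (-1.142717, 0.727195)
(x_1(1.65), x_2(1.65)) ≈ (-1.1427, 0.7272)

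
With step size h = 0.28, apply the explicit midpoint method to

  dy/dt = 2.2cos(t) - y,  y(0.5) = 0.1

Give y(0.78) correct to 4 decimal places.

0.4943

Midpoint: k1 = f(t_n, y_n); k2 = f(t_n + h/2, y_n + (h/2)·k1); y_{n+1} = y_n + h·k2.
t=0.500000, y=0.100000:
  k1 = f(0.500000, 0.100000) = 1.830682
  k2 = f(0.640000, 0.356295) = 1.408315
  y ← 0.100000 + 0.28·1.408315 = 0.494328
y(0.78) ≈ 0.4943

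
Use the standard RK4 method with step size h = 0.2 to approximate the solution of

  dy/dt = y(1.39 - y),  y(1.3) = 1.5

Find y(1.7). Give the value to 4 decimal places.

1.4510

RK4: k1 = f(t_n, y_n); k2 = f(t_n + h/2, y_n + (h/2)·k1); k3 = f(t_n + h/2, y_n + (h/2)·k2); k4 = f(t_n + h, y_n + h·k3); y_{n+1} = y_n + (h/6)·(k1 + 2k2 + 2k3 + k4).
t=1.300000, y=1.500000:
  k1 = f(1.300000, 1.500000) = -0.165000
  k2 = f(1.400000, 1.483500) = -0.138707
  k3 = f(1.400000, 1.486129) = -0.142861
  k4 = f(1.500000, 1.471428) = -0.119815
  y ← 1.500000 + (0.2/6)·(k1 + 2k2 + 2k3 + k4) = 1.471735
t=1.500000, y=1.471735:
  k1 = f(1.500000, 1.471735) = -0.120292
  k2 = f(1.600000, 1.459706) = -0.101750
  k3 = f(1.600000, 1.461560) = -0.104589
  k4 = f(1.700000, 1.450817) = -0.088235
  y ← 1.471735 + (0.2/6)·(k1 + 2k2 + 2k3 + k4) = 1.451028
y(1.7) ≈ 1.4510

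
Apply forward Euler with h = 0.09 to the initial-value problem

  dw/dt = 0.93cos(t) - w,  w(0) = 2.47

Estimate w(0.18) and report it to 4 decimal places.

2.2049

Euler: w_{n+1} = w_n + h·f(t_n, w_n).
t=0.000000, w=2.470000: f=-1.540000 → w ← 2.470000 + 0.09·(-1.540000) = 2.331400
t=0.090000, w=2.331400: f=-1.405164 → w ← 2.331400 + 0.09·(-1.405164) = 2.204935
w(0.18) ≈ 2.2049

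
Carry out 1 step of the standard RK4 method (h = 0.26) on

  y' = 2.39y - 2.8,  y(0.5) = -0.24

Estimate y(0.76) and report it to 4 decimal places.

RK4: k1 = f(s_n, y_n); k2 = f(s_n + h/2, y_n + (h/2)·k1); k3 = f(s_n + h/2, y_n + (h/2)·k2); k4 = f(s_n + h, y_n + h·k3); y_{n+1} = y_n + (h/6)·(k1 + 2k2 + 2k3 + k4).
s=0.500000, y=-0.240000:
  k1 = f(0.500000, -0.240000) = -3.373600
  k2 = f(0.630000, -0.678568) = -4.421778
  k3 = f(0.630000, -0.814831) = -4.747446
  k4 = f(0.760000, -1.474336) = -6.323663
  y ← -0.240000 + (0.26/6)·(k1 + 2k2 + 2k3 + k4) = -1.454881
y(0.76) ≈ -1.4549

-1.4549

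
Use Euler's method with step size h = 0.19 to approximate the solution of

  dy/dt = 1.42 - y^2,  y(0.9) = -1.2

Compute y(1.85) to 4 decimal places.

-1.2465

Euler: y_{n+1} = y_n + h·f(t_n, y_n).
t=0.900000, y=-1.200000: f=-0.020000 → y ← -1.200000 + 0.19·(-0.020000) = -1.203800
t=1.090000, y=-1.203800: f=-0.029134 → y ← -1.203800 + 0.19·(-0.029134) = -1.209336
t=1.280000, y=-1.209336: f=-0.042492 → y ← -1.209336 + 0.19·(-0.042492) = -1.217409
t=1.470000, y=-1.217409: f=-0.062085 → y ← -1.217409 + 0.19·(-0.062085) = -1.229205
t=1.660000, y=-1.229205: f=-0.090946 → y ← -1.229205 + 0.19·(-0.090946) = -1.246485
y(1.85) ≈ -1.2465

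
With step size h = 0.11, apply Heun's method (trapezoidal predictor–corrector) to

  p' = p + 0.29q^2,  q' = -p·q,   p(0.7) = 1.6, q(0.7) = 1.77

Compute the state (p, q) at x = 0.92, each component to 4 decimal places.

Heun on (p,q): k1 = f(x_n, state_n); k2 = f(x_n + h, state_n + h·k1); state_{n+1} = state_n + (h/2)·(k1 + k2).
0.700000: (1.600000, 1.770000)
  k1 = (2.508541, -2.832000)
  predictor → (1.875940, 1.458480)
  k2 = (2.492817, -2.736020)
  → (1.875075, 1.463759)
0.810000: (1.875075, 1.463759)
  k1 = (2.496426, -2.744657)
  predictor → (2.149682, 1.161847)
  k2 = (2.541149, -2.497600)
  → (2.152141, 1.175435)
(p(0.92), q(0.92)) ≈ (2.1521, 1.1754)

2.1521, 1.1754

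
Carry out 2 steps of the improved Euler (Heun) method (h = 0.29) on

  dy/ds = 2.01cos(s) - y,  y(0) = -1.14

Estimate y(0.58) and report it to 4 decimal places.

Heun: k1 = f(s_n, y_n); k2 = f(s_n + h, y_n + h·k1); y_{n+1} = y_n + (h/2)·(k1 + k2).
s=0.000000, y=-1.140000:
  k1 = f(0.000000, -1.140000) = 3.150000
  k2 = f(0.290000, -0.226500) = 2.152570
  y ← -1.140000 + (0.29/2)·(3.150000 + 2.152570) = -0.371127
s=0.290000, y=-0.371127:
  k1 = f(0.290000, -0.371127) = 2.297198
  k2 = f(0.580000, 0.295060) = 1.386230
  y ← -0.371127 + (0.29/2)·(2.297198 + 1.386230) = 0.162970
y(0.58) ≈ 0.1630

0.1630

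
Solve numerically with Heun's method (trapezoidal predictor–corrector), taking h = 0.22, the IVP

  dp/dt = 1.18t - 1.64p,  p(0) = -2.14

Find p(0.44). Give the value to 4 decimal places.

-0.9660

Heun: k1 = f(t_n, p_n); k2 = f(t_n + h, p_n + h·k1); p_{n+1} = p_n + (h/2)·(k1 + k2).
t=0.000000, p=-2.140000:
  k1 = f(0.000000, -2.140000) = 3.509600
  k2 = f(0.220000, -1.367888) = 2.502936
  p ← -2.140000 + (0.22/2)·(3.509600 + 2.502936) = -1.478621
t=0.220000, p=-1.478621:
  k1 = f(0.220000, -1.478621) = 2.684538
  k2 = f(0.440000, -0.888023) = 1.975557
  p ← -1.478621 + (0.22/2)·(2.684538 + 1.975557) = -0.966011
p(0.44) ≈ -0.9660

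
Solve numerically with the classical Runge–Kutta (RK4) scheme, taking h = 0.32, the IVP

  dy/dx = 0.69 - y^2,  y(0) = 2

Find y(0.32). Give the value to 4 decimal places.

1.3648

RK4: k1 = f(x_n, y_n); k2 = f(x_n + h/2, y_n + (h/2)·k1); k3 = f(x_n + h/2, y_n + (h/2)·k2); k4 = f(x_n + h, y_n + h·k3); y_{n+1} = y_n + (h/6)·(k1 + 2k2 + 2k3 + k4).
x=0.000000, y=2.000000:
  k1 = f(0.000000, 2.000000) = -3.310000
  k2 = f(0.160000, 1.470400) = -1.472076
  k3 = f(0.160000, 1.764468) = -2.423347
  k4 = f(0.320000, 1.224529) = -0.809471
  y ← 2.000000 + (0.32/6)·(k1 + 2k2 + 2k3 + k4) = 1.364783
y(0.32) ≈ 1.3648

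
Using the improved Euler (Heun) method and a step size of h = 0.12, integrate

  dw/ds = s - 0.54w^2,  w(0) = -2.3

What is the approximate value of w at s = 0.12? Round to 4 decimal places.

Heun: k1 = f(s_n, w_n); k2 = f(s_n + h, w_n + h·k1); w_{n+1} = w_n + (h/2)·(k1 + k2).
s=0.000000, w=-2.300000:
  k1 = f(0.000000, -2.300000) = -2.856600
  k2 = f(0.120000, -2.642792) = -3.651549
  w ← -2.300000 + (0.12/2)·(-2.856600 + (-3.651549)) = -2.690489
w(0.12) ≈ -2.6905

-2.6905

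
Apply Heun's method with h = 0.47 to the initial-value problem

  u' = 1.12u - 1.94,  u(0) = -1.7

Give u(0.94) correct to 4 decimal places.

-7.7819

Heun: k1 = f(t_n, u_n); k2 = f(t_n + h, u_n + h·k1); u_{n+1} = u_n + (h/2)·(k1 + k2).
t=0.000000, u=-1.700000:
  k1 = f(0.000000, -1.700000) = -3.844000
  k2 = f(0.470000, -3.506680) = -5.867482
  u ← -1.700000 + (0.47/2)·(-3.844000 + (-5.867482)) = -3.982198
t=0.470000, u=-3.982198:
  k1 = f(0.470000, -3.982198) = -6.400062
  k2 = f(0.940000, -6.990227) = -9.769055
  u ← -3.982198 + (0.47/2)·(-6.400062 + (-9.769055)) = -7.781941
u(0.94) ≈ -7.7819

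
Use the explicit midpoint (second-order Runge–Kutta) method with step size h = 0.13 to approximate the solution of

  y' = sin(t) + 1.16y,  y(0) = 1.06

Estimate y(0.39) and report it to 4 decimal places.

1.7500

Midpoint: k1 = f(t_n, y_n); k2 = f(t_n + h/2, y_n + (h/2)·k1); y_{n+1} = y_n + h·k2.
t=0.000000, y=1.060000:
  k1 = f(0.000000, 1.060000) = 1.229600
  k2 = f(0.065000, 1.139924) = 1.387266
  y ← 1.060000 + 0.13·1.387266 = 1.240345
t=0.130000, y=1.240345:
  k1 = f(0.130000, 1.240345) = 1.568434
  k2 = f(0.195000, 1.342293) = 1.750826
  y ← 1.240345 + 0.13·1.750826 = 1.467952
t=0.260000, y=1.467952:
  k1 = f(0.260000, 1.467952) = 1.959905
  k2 = f(0.325000, 1.595346) = 2.169910
  y ← 1.467952 + 0.13·2.169910 = 1.750040
y(0.39) ≈ 1.7500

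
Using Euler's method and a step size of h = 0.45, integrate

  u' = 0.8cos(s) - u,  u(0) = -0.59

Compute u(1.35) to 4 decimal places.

0.4128

Euler: u_{n+1} = u_n + h·f(s_n, u_n).
s=0.000000, u=-0.590000: f=1.390000 → u ← -0.590000 + 0.45·1.390000 = 0.035500
s=0.450000, u=0.035500: f=0.684858 → u ← 0.035500 + 0.45·0.684858 = 0.343686
s=0.900000, u=0.343686: f=0.153602 → u ← 0.343686 + 0.45·0.153602 = 0.412807
u(1.35) ≈ 0.4128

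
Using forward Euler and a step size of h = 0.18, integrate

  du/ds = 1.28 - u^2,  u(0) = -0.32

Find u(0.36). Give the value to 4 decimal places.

Euler: u_{n+1} = u_n + h·f(s_n, u_n).
s=0.000000, u=-0.320000: f=1.177600 → u ← -0.320000 + 0.18·1.177600 = -0.108032
s=0.180000, u=-0.108032: f=1.268329 → u ← -0.108032 + 0.18·1.268329 = 0.120267
u(0.36) ≈ 0.1203

0.1203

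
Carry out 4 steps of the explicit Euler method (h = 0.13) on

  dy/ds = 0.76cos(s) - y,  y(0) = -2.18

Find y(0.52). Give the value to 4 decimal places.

-0.9353

Euler: y_{n+1} = y_n + h·f(s_n, y_n).
s=0.000000, y=-2.180000: f=2.940000 → y ← -2.180000 + 0.13·2.940000 = -1.797800
s=0.130000, y=-1.797800: f=2.551387 → y ← -1.797800 + 0.13·2.551387 = -1.466120
s=0.260000, y=-1.466120: f=2.200576 → y ← -1.466120 + 0.13·2.200576 = -1.180045
s=0.390000, y=-1.180045: f=1.882976 → y ← -1.180045 + 0.13·1.882976 = -0.935258
y(0.52) ≈ -0.9353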